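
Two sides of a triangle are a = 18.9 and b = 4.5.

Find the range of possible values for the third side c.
Triangle inequality: |a − b| < c < a + b
|a − b| = |18.9 − 4.5| = 14.4
a + b = 18.9 + 4.5 = 23.4

14.4 < c < 23.4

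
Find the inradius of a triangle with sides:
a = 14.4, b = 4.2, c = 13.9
r = Area/s where s is the semi-perimeter.
s = (14.4 + 4.2 + 13.9)/2 = 32.5/2 = 16.25
Area = √(s(s−a)(s−b)(s−c)) = √(16.25·1.85·12.05·2.35) ≈ √851.295 ≈ 29.177
r ≈ 29.177/16.25 ≈ 1.79551

r = 1.796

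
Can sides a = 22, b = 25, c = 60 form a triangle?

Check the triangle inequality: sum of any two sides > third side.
a + b vs c: 22 + 25 = 47 ≤ 60  ✗
a + c vs b: 22 + 60 = 82 > 25  ✓
b + c vs a: 25 + 60 = 85 > 22  ✓

No: 22 + 25 = 47 is not > 60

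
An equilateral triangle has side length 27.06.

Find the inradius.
r = Area/s with s the semi-perimeter.
Area = (√3/4)·27.06² = (√3/4)·732.2436 ≈ 0.433013·732.2436 ≈ 317.071
s = 3·27.06/2 = 40.59
r ≈ 317.071/40.59 ≈ 7.81155
(Equivalently r = side/(2√3) = 27.06/3.4641 ≈ 7.81155.)

r = 7.812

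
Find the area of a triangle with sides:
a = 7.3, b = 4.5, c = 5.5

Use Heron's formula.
s = (7.3 + 4.5 + 5.5)/2 = 17.3/2 = 8.65
s − a = 1.35, s − b = 4.15, s − c = 3.15
s(s−a)(s−b)(s−c) = 8.65·1.35·4.15·3.15 ≈ 152.654
Area = √152.654 ≈ 12.3553

Area = 12.36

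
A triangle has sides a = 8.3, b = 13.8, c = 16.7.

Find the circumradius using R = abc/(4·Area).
First find the area with Heron's formula.
s = (8.3 + 13.8 + 16.7)/2 = 19.4
Area = √(s(s−a)(s−b)(s−c)) = √(19.4·11.1·5.6·2.7) ≈ √3255.94 ≈ 57.0609
abc = 8.3·13.8·16.7 = 1912.818
R = abc/(4·Area) ≈ 1912.818/(4·57.0609) = 1912.818/228.243 ≈ 8.38061

R = 8.381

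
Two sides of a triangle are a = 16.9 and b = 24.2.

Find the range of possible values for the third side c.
Triangle inequality: |a − b| < c < a + b
|a − b| = |16.9 − 24.2| = 7.3
a + b = 16.9 + 24.2 = 41.1

7.3 < c < 41.1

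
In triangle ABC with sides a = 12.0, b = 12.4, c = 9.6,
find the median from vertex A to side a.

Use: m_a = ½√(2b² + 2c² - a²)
m_a = ½√(2·12.4² + 2·9.6² − 12.0²) = ½√(2·153.76 + 2·92.16 − 144) = ½√(307.52 + 184.32 − 144) = ½√347.84
√347.84 ≈ 18.6505, so m_a ≈ 9.32523

m_a = 9.325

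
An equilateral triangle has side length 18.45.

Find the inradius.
r = Area/s with s the semi-perimeter.
Area = (√3/4)·18.45² = (√3/4)·340.4025 ≈ 0.433013·340.4025 ≈ 147.399
s = 3·18.45/2 = 27.675
r ≈ 147.399/27.675 ≈ 5.32606
(Equivalently r = side/(2√3) = 18.45/3.4641 ≈ 5.32606.)

r = 5.326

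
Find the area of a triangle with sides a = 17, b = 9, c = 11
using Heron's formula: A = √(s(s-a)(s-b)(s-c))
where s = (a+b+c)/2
s = (17 + 9 + 11)/2 = 37/2 = 18.5
s − a = 1.5, s − b = 9.5, s − c = 7.5
s(s−a)(s−b)(s−c) = 18.5·1.5·9.5·7.5 = 1977.1875
Area = √1977.1875 ≈ 44.4656

s = 18.5, Area = 44.47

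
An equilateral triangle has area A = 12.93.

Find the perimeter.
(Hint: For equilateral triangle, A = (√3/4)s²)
A = (√3/4)s²  ⇒  s² = 4A/√3 = 4·12.93/√3 = 51.72/1.73205 ≈ 29.8606
s ≈ √29.8606 ≈ 5.46448
Perimeter = 3s ≈ 3·5.46448 ≈ 16.3934

Perimeter = 16.39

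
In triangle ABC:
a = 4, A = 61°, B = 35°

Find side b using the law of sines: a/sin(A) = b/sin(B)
a/sin(A) = b/sin(B)  ⇒  b = a·sin(B)/sin(A) = 4·sin(35°)/sin(61°)
sin(35°) ≈ 0.573576, sin(61°) ≈ 0.87462
b ≈ 4·0.573576/0.87462 ≈ 2.29431/0.87462 ≈ 2.6232

b = 2.623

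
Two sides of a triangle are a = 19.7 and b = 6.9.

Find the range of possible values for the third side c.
Triangle inequality: |a − b| < c < a + b
|a − b| = |19.7 − 6.9| = 12.8
a + b = 19.7 + 6.9 = 26.6

12.8 < c < 26.6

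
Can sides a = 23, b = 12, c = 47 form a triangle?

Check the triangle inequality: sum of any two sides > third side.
a + b vs c: 23 + 12 = 35 ≤ 47  ✗
a + c vs b: 23 + 47 = 70 > 12  ✓
b + c vs a: 12 + 47 = 59 > 23  ✓

No: 23 + 12 = 35 is not > 47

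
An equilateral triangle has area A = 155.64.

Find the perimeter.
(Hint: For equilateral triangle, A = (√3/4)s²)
A = (√3/4)s²  ⇒  s² = 4A/√3 = 4·155.64/√3 = 622.56/1.73205 ≈ 359.435
s ≈ √359.435 ≈ 18.9588
Perimeter = 3s ≈ 3·18.9588 ≈ 56.8763

Perimeter = 56.88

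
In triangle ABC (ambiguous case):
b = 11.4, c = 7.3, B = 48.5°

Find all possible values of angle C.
b/sin(B) = c/sin(C)  ⇒  sin(C) = c·sin(B)/b = 7.3·sin(48.5°)/11.4
sin(48.5°) ≈ 0.748956
sin(C) ≈ 7.3·0.748956/11.4 ≈ 5.46738/11.4 ≈ 0.479594
Candidate 1: C₁ = arcsin(0.479594) ≈ 28.6589°  →  A = 180° − 48.5° − 28.6589° ≈ 102.841° > 0, valid
Candidate 2: C₂ = 180° − C₁ ≈ 151.341°  →  A = 180° − 48.5° − 151.341° ≈ -19.8411° ≤ 0, not a valid triangle

C = 28.66° (one solution)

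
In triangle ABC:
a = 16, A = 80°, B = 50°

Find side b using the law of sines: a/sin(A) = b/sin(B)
a/sin(A) = b/sin(B)  ⇒  b = a·sin(B)/sin(A) = 16·sin(50°)/sin(80°)
sin(50°) ≈ 0.766044, sin(80°) ≈ 0.984808
b ≈ 16·0.766044/0.984808 ≈ 12.2567/0.984808 ≈ 12.4458

b = 12.45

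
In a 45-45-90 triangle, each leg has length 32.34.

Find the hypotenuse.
In a 45-45-90 triangle the sides are in ratio 1 : 1 : √2, so hypotenuse = leg·√2.
Hypotenuse = 32.34·√2 ≈ 32.34·1.41421 ≈ 45.7357

Hypotenuse = 32.34√2 = 45.74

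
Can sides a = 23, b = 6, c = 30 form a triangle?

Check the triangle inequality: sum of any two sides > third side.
a + b vs c: 23 + 6 = 29 ≤ 30  ✗
a + c vs b: 23 + 30 = 53 > 6  ✓
b + c vs a: 6 + 30 = 36 > 23  ✓

No: 23 + 6 = 29 is not > 30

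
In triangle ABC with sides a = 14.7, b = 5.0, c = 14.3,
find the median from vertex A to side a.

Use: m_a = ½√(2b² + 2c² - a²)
m_a = ½√(2·5.0² + 2·14.3² − 14.7²) = ½√(2·25 + 2·204.49 − 216.09) = ½√(50 + 408.98 − 216.09) = ½√242.89
√242.89 ≈ 15.5849, so m_a ≈ 7.79246

m_a = 7.792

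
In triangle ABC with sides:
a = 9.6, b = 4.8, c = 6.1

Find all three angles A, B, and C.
Law of cosines for each angle (a² = 92.16, b² = 23.04, c² = 37.21):
cos(A) = (b² + c² − a²)/(2bc) = (23.04 + 37.21 − 92.16)/(2·4.8·6.1) = -31.91/58.56 ≈ -0.544911  ⇒  A ≈ 123.019°
cos(B) = (a² + c² − b²)/(2ac) = (92.16 + 37.21 − 23.04)/(2·9.6·6.1) = 106.33/117.12 ≈ 0.907872  ⇒  B ≈ 24.787°
cos(C) = (a² + b² − c²)/(2ab) = (92.16 + 23.04 − 37.21)/(2·9.6·4.8) = 77.99/92.16 ≈ 0.846246  ⇒  C ≈ 32.1944°
Check: A + B + C ≈ 180°

A = 123°, B = 24.79°, C = 32.19°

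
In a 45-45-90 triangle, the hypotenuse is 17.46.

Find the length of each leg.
In a 45-45-90 triangle hypotenuse = leg·√2, so leg = hypotenuse/√2.
Leg = 17.46/√2 ≈ 17.46/1.41421 ≈ 12.3461

Each leg = 12.35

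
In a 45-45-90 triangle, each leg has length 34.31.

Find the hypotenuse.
In a 45-45-90 triangle the sides are in ratio 1 : 1 : √2, so hypotenuse = leg·√2.
Hypotenuse = 34.31·√2 ≈ 34.31·1.41421 ≈ 48.5217

Hypotenuse = 34.31√2 = 48.52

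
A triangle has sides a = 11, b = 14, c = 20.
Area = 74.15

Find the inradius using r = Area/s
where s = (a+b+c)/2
s = (11 + 14 + 20)/2 = 45/2 = 22.5
r = Area/s = 74.15/22.5 ≈ 3.29556

r = 3.296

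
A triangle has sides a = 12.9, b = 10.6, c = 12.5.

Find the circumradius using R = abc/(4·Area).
First find the area with Heron's formula.
s = (12.9 + 10.6 + 12.5)/2 = 18
Area = √(s(s−a)(s−b)(s−c)) = √(18·5.1·7.4·5.5) ≈ √3736.26 ≈ 61.125
abc = 12.9·10.6·12.5 = 1709.25
R = abc/(4·Area) ≈ 1709.25/(4·61.125) = 1709.25/244.5 ≈ 6.9908

R = 6.991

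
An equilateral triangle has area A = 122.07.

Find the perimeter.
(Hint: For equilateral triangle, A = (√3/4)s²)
A = (√3/4)s²  ⇒  s² = 4A/√3 = 4·122.07/√3 = 488.28/1.73205 ≈ 281.909
s ≈ √281.909 ≈ 16.7901
Perimeter = 3s ≈ 3·16.7901 ≈ 50.3704

Perimeter = 50.37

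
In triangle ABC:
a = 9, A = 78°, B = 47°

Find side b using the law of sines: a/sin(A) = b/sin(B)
a/sin(A) = b/sin(B)  ⇒  b = a·sin(B)/sin(A) = 9·sin(47°)/sin(78°)
sin(47°) ≈ 0.731354, sin(78°) ≈ 0.978148
b ≈ 9·0.731354/0.978148 ≈ 6.58218/0.978148 ≈ 6.72923

b = 6.729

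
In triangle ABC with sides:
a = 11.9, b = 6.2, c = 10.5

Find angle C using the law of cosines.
c² = a² + b² − 2ab·cos(C)  ⇒  cos(C) = (a² + b² − c²)/(2ab)
cos(C) = (11.9² + 6.2² − 10.5²)/(2·11.9·6.2) = (141.61 + 38.44 − 110.25)/147.56 = 69.8/147.56 ≈ 0.473028
C = arccos(0.473028) ≈ 61.769°

C = 61.77°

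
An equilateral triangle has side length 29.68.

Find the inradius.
r = Area/s with s the semi-perimeter.
Area = (√3/4)·29.68² = (√3/4)·880.9024 ≈ 0.433013·880.9024 ≈ 381.442
s = 3·29.68/2 = 44.52
r ≈ 381.442/44.52 ≈ 8.56788
(Equivalently r = side/(2√3) = 29.68/3.4641 ≈ 8.56788.)

r = 8.568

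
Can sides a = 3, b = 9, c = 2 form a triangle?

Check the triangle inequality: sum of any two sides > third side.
a + b vs c: 3 + 9 = 12 > 2  ✓
a + c vs b: 3 + 2 = 5 ≤ 9  ✗
b + c vs a: 9 + 2 = 11 > 3  ✓

No: 3 + 2 = 5 is not > 9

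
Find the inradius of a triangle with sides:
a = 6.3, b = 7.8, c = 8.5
r = Area/s where s is the semi-perimeter.
s = (6.3 + 7.8 + 8.5)/2 = 22.6/2 = 11.3
Area = √(s(s−a)(s−b)(s−c)) = √(11.3·5·3.5·2.8) ≈ √553.7 ≈ 23.5308
r ≈ 23.5308/11.3 ≈ 2.08237

r = 2.082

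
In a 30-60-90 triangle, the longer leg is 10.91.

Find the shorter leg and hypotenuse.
In a 30-60-90 triangle the sides are in ratio 1 : √3 : 2, so short leg = long leg/√3 and hypotenuse = 2·(short leg).
Short leg = 10.91/√3 ≈ 10.91/1.73205 ≈ 6.29889
Hypotenuse = 2·6.29889 ≈ 12.5978

Short leg = 6.299, Hypotenuse = 12.6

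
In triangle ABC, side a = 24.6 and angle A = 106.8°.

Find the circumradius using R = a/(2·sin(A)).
R = a/(2·sin(A)) = 24.6/(2·sin(106.8°))
sin(106.8°) ≈ 0.957319
R ≈ 24.6/(2·0.957319) = 24.6/1.91464 ≈ 12.8484

R = 12.85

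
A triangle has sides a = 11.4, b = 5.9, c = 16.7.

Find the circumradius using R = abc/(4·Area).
First find the area with Heron's formula.
s = (11.4 + 5.9 + 16.7)/2 = 17
Area = √(s(s−a)(s−b)(s−c)) = √(17·5.6·11.1·0.3) ≈ √317.016 ≈ 17.8049
abc = 11.4·5.9·16.7 = 1123.242
R = abc/(4·Area) ≈ 1123.242/(4·17.8049) = 1123.242/71.2198 ≈ 15.7715

R = 15.77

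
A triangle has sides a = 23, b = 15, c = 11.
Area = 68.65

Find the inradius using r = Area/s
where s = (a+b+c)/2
s = (23 + 15 + 11)/2 = 49/2 = 24.5
r = Area/s = 68.65/24.5 ≈ 2.80204

r = 2.802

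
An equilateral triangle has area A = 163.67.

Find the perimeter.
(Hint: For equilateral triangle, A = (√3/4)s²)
A = (√3/4)s²  ⇒  s² = 4A/√3 = 4·163.67/√3 = 654.68/1.73205 ≈ 377.98
s ≈ √377.98 ≈ 19.4417
Perimeter = 3s ≈ 3·19.4417 ≈ 58.3251

Perimeter = 58.33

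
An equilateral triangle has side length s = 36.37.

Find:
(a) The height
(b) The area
(a) The height splits the triangle into two 30-60-90 halves: h = s·√3/2 = 36.37·1.73205/2 ≈ 62.9947/2 ≈ 31.4973
(b) Area = (√3/4)·s² = (√3/4)·36.37² = (√3/4)·1322.7769 ≈ 0.433013·1322.7769 ≈ 572.779

Height = 31.5, Area = 572.8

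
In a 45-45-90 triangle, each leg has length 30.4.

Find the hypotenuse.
In a 45-45-90 triangle the sides are in ratio 1 : 1 : √2, so hypotenuse = leg·√2.
Hypotenuse = 30.4·√2 ≈ 30.4·1.41421 ≈ 42.9921

Hypotenuse = 30.4√2 = 42.99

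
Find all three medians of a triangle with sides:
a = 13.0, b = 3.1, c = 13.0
Median formula: m_a = ½√(2b² + 2c² − a²) (and cyclically). a² = 169, b² = 9.61, c² = 169.
m_a = ½√(2·9.61 + 2·169 − 169) = ½√188.22 ≈ ½·13.7193 ≈ 6.85966
m_b = ½√(2·169 + 2·169 − 9.61) = ½√666.39 ≈ ½·25.8145 ≈ 12.9073
m_c = ½√(2·169 + 2·9.61 − 169) = ½√188.22 ≈ ½·13.7193 ≈ 6.85966

m_a = 6.86, m_b = 12.91, m_c = 6.86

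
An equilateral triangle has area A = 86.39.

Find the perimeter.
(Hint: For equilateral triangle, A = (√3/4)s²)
A = (√3/4)s²  ⇒  s² = 4A/√3 = 4·86.39/√3 = 345.56/1.73205 ≈ 199.509
s ≈ √199.509 ≈ 14.1248
Perimeter = 3s ≈ 3·14.1248 ≈ 42.3743

Perimeter = 42.37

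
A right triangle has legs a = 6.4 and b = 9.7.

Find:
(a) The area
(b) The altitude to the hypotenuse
(a) The legs are perpendicular, so Area = ½·a·b = ½·6.4·9.7 = ½·62.08 = 31.04
(b) Hypotenuse c = √(a² + b²) = √(40.96 + 94.09) = √135.05 ≈ 11.6211
    Area = ½·c·h_c  ⇒  h_c = 2·Area/c = 62.08/11.6211 ≈ 5.34201

Area = 31.04, h_c = 5.342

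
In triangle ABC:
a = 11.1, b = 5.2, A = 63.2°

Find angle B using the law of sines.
a/sin(A) = b/sin(B)  ⇒  sin(B) = b·sin(A)/a = 5.2·sin(63.2°)/11.1
sin(63.2°) ≈ 0.892586
sin(B) ≈ 5.2·0.892586/11.1 ≈ 4.64145/11.1 ≈ 0.418148
B = arcsin(0.418148) ≈ 24.7177°
(Since b ≤ a we need B ≤ A, so the obtuse alternative 180° − 24.7177° ≈ 155.282° is rejected.)

B = 24.72°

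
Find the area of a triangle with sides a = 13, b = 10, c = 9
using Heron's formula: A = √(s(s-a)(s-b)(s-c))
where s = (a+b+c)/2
s = (13 + 10 + 9)/2 = 32/2 = 16
s − a = 3, s − b = 6, s − c = 7
s(s−a)(s−b)(s−c) = 16·3·6·7 = 2016
Area = √2016 ≈ 44.8999

s = 16.0, Area = 44.9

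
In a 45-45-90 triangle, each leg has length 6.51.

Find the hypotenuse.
In a 45-45-90 triangle the sides are in ratio 1 : 1 : √2, so hypotenuse = leg·√2.
Hypotenuse = 6.51·√2 ≈ 6.51·1.41421 ≈ 9.20653

Hypotenuse = 6.51√2 = 9.207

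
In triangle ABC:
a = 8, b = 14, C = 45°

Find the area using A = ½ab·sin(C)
A = ½·a·b·sin(C) = ½·8·14·sin(45°)
sin(45°) ≈ 0.707107
A ≈ ½·112·0.707107 = 56·0.707107 ≈ 39.598

Area = 39.6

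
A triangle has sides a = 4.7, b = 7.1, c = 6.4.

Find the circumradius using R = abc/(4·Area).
First find the area with Heron's formula.
s = (4.7 + 7.1 + 6.4)/2 = 9.1
Area = √(s(s−a)(s−b)(s−c)) = √(9.1·4.4·2·2.7) ≈ √216.216 ≈ 14.7043
abc = 4.7·7.1·6.4 = 213.568
R = abc/(4·Area) ≈ 213.568/(4·14.7043) = 213.568/58.8171 ≈ 3.63105

R = 3.631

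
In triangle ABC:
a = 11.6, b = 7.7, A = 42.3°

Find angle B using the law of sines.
a/sin(A) = b/sin(B)  ⇒  sin(B) = b·sin(A)/a = 7.7·sin(42.3°)/11.6
sin(42.3°) ≈ 0.673013
sin(B) ≈ 7.7·0.673013/11.6 ≈ 5.1822/11.6 ≈ 0.446741
B = arcsin(0.446741) ≈ 26.5348°
(Since b ≤ a we need B ≤ A, so the obtuse alternative 180° − 26.5348° ≈ 153.465° is rejected.)

B = 26.53°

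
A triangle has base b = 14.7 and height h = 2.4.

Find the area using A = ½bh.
A = ½·b·h = ½·14.7·2.4 = ½·35.28 = 17.64

Area = 17.64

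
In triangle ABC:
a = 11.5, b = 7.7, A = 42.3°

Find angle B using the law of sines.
a/sin(A) = b/sin(B)  ⇒  sin(B) = b·sin(A)/a = 7.7·sin(42.3°)/11.5
sin(42.3°) ≈ 0.673013
sin(B) ≈ 7.7·0.673013/11.5 ≈ 5.1822/11.5 ≈ 0.450626
B = arcsin(0.450626) ≈ 26.7838°
(Since b ≤ a we need B ≤ A, so the obtuse alternative 180° − 26.7838° ≈ 153.216° is rejected.)

B = 26.78°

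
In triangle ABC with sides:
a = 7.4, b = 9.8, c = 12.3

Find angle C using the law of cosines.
c² = a² + b² − 2ab·cos(C)  ⇒  cos(C) = (a² + b² − c²)/(2ab)
cos(C) = (7.4² + 9.8² − 12.3²)/(2·7.4·9.8) = (54.76 + 96.04 − 151.29)/145.04 = -0.49/145.04 ≈ -0.00337838
C = arccos(-0.00337838) ≈ 90.1936°

C = 90.19°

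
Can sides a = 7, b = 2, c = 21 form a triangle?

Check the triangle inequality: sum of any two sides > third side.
a + b vs c: 7 + 2 = 9 ≤ 21  ✗
a + c vs b: 7 + 21 = 28 > 2  ✓
b + c vs a: 2 + 21 = 23 > 7  ✓

No: 7 + 2 = 9 is not > 21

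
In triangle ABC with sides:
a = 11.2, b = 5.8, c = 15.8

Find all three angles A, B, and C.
Law of cosines for each angle (a² = 125.44, b² = 33.64, c² = 249.64):
cos(A) = (b² + c² − a²)/(2bc) = (33.64 + 249.64 − 125.44)/(2·5.8·15.8) = 157.84/183.28 ≈ 0.861196  ⇒  A ≈ 30.5489°
cos(B) = (a² + c² − b²)/(2ac) = (125.44 + 249.64 − 33.64)/(2·11.2·15.8) = 341.44/353.92 ≈ 0.964738  ⇒  B ≈ 15.2608°
cos(C) = (a² + b² − c²)/(2ab) = (125.44 + 33.64 − 249.64)/(2·11.2·5.8) = -90.56/129.92 ≈ -0.697044  ⇒  C ≈ 134.19°
Check: A + B + C ≈ 180°

A = 30.55°, B = 15.26°, C = 134.2°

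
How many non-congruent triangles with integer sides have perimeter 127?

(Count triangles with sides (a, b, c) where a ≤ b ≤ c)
Let a ≤ b ≤ c with a + b + c = 127. The only binding inequality is a + b > c, i.e. 127 − c > c, so c < 127/2; and c ≥ 127/3 since c is the largest side.
So 43 ≤ c ≤ 63. For each c, b runs from ⌈(127 − c)/2⌉ up to c (then a = 127 − b − c satisfies 1 ≤ a ≤ b automatically), giving c − ⌈(127 − c)/2⌉ + 1 choices.
Summing over c: 2 + 3 + 5 + 6 + … + 30 + 32  (21 terms, c = 43, …, 63) = 352
Check (closed form: nearest integer to p²/48 for even p, (p+3)²/48 for odd p): (127+3)²/48 = 130²/48 = 16900/48 ≈ 352.08 → 352

352 triangles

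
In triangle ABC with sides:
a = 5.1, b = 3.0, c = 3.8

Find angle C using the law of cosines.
c² = a² + b² − 2ab·cos(C)  ⇒  cos(C) = (a² + b² − c²)/(2ab)
cos(C) = (5.1² + 3.0² − 3.8²)/(2·5.1·3.0) = (26.01 + 9 − 14.44)/30.6 = 20.57/30.6 ≈ 0.672222
C = arccos(0.672222) ≈ 47.7612°

C = 47.76°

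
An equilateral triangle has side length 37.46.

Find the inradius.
r = Area/s with s the semi-perimeter.
Area = (√3/4)·37.46² = (√3/4)·1403.2516 ≈ 0.433013·1403.2516 ≈ 607.626
s = 3·37.46/2 = 56.19
r ≈ 607.626/56.19 ≈ 10.8138
(Equivalently r = side/(2√3) = 37.46/3.4641 ≈ 10.8138.)

r = 10.81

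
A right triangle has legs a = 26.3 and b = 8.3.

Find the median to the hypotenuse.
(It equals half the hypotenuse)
Hypotenuse c = √(a² + b²) = √(691.69 + 68.89) = √760.58 ≈ 27.5786
Median to hypotenuse = c/2 ≈ 27.5786/2 ≈ 13.7893

Median = 13.79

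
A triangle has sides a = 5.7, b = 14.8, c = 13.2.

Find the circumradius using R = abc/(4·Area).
First find the area with Heron's formula.
s = (5.7 + 14.8 + 13.2)/2 = 16.85
Area = √(s(s−a)(s−b)(s−c)) = √(16.85·11.15·2.05·3.65) ≈ √1405.79 ≈ 37.4939
abc = 5.7·14.8·13.2 = 1113.552
R = abc/(4·Area) ≈ 1113.552/(4·37.4939) = 1113.552/149.976 ≈ 7.42489

R = 7.425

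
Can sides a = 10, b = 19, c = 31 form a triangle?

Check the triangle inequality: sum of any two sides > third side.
a + b vs c: 10 + 19 = 29 ≤ 31  ✗
a + c vs b: 10 + 31 = 41 > 19  ✓
b + c vs a: 19 + 31 = 50 > 10  ✓

No: 10 + 19 = 29 is not > 31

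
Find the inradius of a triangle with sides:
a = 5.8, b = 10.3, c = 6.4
r = Area/s where s is the semi-perimeter.
s = (5.8 + 10.3 + 6.4)/2 = 22.5/2 = 11.25
Area = √(s(s−a)(s−b)(s−c)) = √(11.25·5.45·0.95·4.85) ≈ √282.497 ≈ 16.8077
r ≈ 16.8077/11.25 ≈ 1.49401

r = 1.494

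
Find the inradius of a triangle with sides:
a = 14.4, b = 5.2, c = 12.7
r = Area/s where s is the semi-perimeter.
s = (14.4 + 5.2 + 12.7)/2 = 32.3/2 = 16.15
Area = √(s(s−a)(s−b)(s−c)) = √(16.15·1.75·10.95·3.45) ≈ √1067.69 ≈ 32.6755
r ≈ 32.6755/16.15 ≈ 2.02325

r = 2.023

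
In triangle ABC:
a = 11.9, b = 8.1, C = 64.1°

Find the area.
Two sides and the included angle (SAS): A = ½·a·b·sin(C) = ½·11.9·8.1·sin(64.1°)
sin(64.1°) ≈ 0.899558
A ≈ ½·96.39·0.899558 = 48.195·0.899558 ≈ 43.3542

Area = 43.35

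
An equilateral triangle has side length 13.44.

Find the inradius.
r = Area/s with s the semi-perimeter.
Area = (√3/4)·13.44² = (√3/4)·180.6336 ≈ 0.433013·180.6336 ≈ 78.2166
s = 3·13.44/2 = 20.16
r ≈ 78.2166/20.16 ≈ 3.87979
(Equivalently r = side/(2√3) = 13.44/3.4641 ≈ 3.87979.)

r = 3.88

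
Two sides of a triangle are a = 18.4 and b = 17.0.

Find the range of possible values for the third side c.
Triangle inequality: |a − b| < c < a + b
|a − b| = |18.4 − 17.0| = 1.4
a + b = 18.4 + 17.0 = 35.4

1.4 < c < 35.4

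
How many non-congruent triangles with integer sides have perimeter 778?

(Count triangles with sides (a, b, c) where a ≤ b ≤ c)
Let a ≤ b ≤ c with a + b + c = 778. The only binding inequality is a + b > c, i.e. 778 − c > c, so c < 778/2; and c ≥ 778/3 since c is the largest side.
So 260 ≤ c ≤ 388. For each c, b runs from ⌈(778 − c)/2⌉ up to c (then a = 778 − b − c satisfies 1 ≤ a ≤ b automatically), giving c − ⌈(778 − c)/2⌉ + 1 choices.
Summing over c: 2 + 3 + 5 + 6 + … + 192 + 194  (129 terms, c = 260, …, 388) = 12610
Check (closed form: nearest integer to p²/48 for even p, (p+3)²/48 for odd p): 778²/48 = 605284/48 ≈ 12610.08 → 12610

12610 triangles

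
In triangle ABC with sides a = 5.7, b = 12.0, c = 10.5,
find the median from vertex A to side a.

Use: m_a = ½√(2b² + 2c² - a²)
m_a = ½√(2·12.0² + 2·10.5² − 5.7²) = ½√(2·144 + 2·110.25 − 32.49) = ½√(288 + 220.5 − 32.49) = ½√476.01
√476.01 ≈ 21.8177, so m_a ≈ 10.9088

m_a = 10.91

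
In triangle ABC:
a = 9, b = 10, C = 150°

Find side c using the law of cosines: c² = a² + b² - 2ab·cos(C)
c² = 9² + 10² − 2·9·10·cos(150°)
cos(150°) ≈ -0.866025
c² ≈ 81 + 100 − 180·(-0.866025) ≈ 181 + 155.885 ≈ 336.885
c ≈ √336.885 ≈ 18.3544

c = 18.35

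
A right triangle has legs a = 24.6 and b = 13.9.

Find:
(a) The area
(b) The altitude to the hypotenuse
(a) The legs are perpendicular, so Area = ½·a·b = ½·24.6·13.9 = ½·341.94 = 170.97
(b) Hypotenuse c = √(a² + b²) = √(605.16 + 193.21) = √798.37 ≈ 28.2554
    Area = ½·c·h_c  ⇒  h_c = 2·Area/c = 341.94/28.2554 ≈ 12.1017

Area = 170.97, h_c = 12.1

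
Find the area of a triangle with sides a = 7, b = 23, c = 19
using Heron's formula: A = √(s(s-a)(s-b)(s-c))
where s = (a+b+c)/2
s = (7 + 23 + 19)/2 = 49/2 = 24.5
s − a = 17.5, s − b = 1.5, s − c = 5.5
s(s−a)(s−b)(s−c) = 24.5·17.5·1.5·5.5 = 3537.1875
Area = √3537.1875 ≈ 59.4743

s = 24.5, Area = 59.47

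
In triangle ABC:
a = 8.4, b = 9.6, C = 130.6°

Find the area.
Two sides and the included angle (SAS): A = ½·a·b·sin(C) = ½·8.4·9.6·sin(130.6°)
sin(130.6°) ≈ 0.759271
A ≈ ½·80.64·0.759271 = 40.32·0.759271 ≈ 30.6138

Area = 30.61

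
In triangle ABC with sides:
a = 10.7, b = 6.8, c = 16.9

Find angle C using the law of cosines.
c² = a² + b² − 2ab·cos(C)  ⇒  cos(C) = (a² + b² − c²)/(2ab)
cos(C) = (10.7² + 6.8² − 16.9²)/(2·10.7·6.8) = (114.49 + 46.24 − 285.61)/145.52 = -124.88/145.52 ≈ -0.858164
C = arccos(-0.858164) ≈ 149.111°

C = 149.1°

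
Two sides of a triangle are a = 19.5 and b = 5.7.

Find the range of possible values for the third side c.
Triangle inequality: |a − b| < c < a + b
|a − b| = |19.5 − 5.7| = 13.8
a + b = 19.5 + 5.7 = 25.2

13.8 < c < 25.2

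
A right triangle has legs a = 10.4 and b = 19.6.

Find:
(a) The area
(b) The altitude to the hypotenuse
(a) The legs are perpendicular, so Area = ½·a·b = ½·10.4·19.6 = ½·203.84 = 101.92
(b) Hypotenuse c = √(a² + b²) = √(108.16 + 384.16) = √492.32 ≈ 22.1883
    Area = ½·c·h_c  ⇒  h_c = 2·Area/c = 203.84/22.1883 ≈ 9.18683

Area = 101.92, h_c = 9.187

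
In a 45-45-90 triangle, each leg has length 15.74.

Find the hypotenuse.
In a 45-45-90 triangle the sides are in ratio 1 : 1 : √2, so hypotenuse = leg·√2.
Hypotenuse = 15.74·√2 ≈ 15.74·1.41421 ≈ 22.2597

Hypotenuse = 15.74√2 = 22.26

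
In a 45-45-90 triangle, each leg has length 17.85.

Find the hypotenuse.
In a 45-45-90 triangle the sides are in ratio 1 : 1 : √2, so hypotenuse = leg·√2.
Hypotenuse = 17.85·√2 ≈ 17.85·1.41421 ≈ 25.2437

Hypotenuse = 17.85√2 = 25.24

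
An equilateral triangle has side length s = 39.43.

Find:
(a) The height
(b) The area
(a) The height splits the triangle into two 30-60-90 halves: h = s·√3/2 = 39.43·1.73205/2 ≈ 68.2948/2 ≈ 34.1474
(b) Area = (√3/4)·s² = (√3/4)·39.43² = (√3/4)·1554.7249 ≈ 0.433013·1554.7249 ≈ 673.216

Height = 34.15, Area = 673.2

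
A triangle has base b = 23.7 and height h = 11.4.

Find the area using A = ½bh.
A = ½·b·h = ½·23.7·11.4 = ½·270.18 = 135.09

Area = 135.09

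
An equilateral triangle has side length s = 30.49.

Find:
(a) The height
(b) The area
(a) The height splits the triangle into two 30-60-90 halves: h = s·√3/2 = 30.49·1.73205/2 ≈ 52.8102/2 ≈ 26.4051
(b) Area = (√3/4)·s² = (√3/4)·30.49² = (√3/4)·929.6401 ≈ 0.433013·929.6401 ≈ 402.546

Height = 26.41, Area = 402.5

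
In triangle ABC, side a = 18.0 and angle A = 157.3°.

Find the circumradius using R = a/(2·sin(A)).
R = a/(2·sin(A)) = 18.0/(2·sin(157.3°))
sin(157.3°) ≈ 0.385906
R ≈ 18.0/(2·0.385906) = 18.0/0.771812 ≈ 23.3217

R = 23.32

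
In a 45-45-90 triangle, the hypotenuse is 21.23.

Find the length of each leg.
In a 45-45-90 triangle hypotenuse = leg·√2, so leg = hypotenuse/√2.
Leg = 21.23/√2 ≈ 21.23/1.41421 ≈ 15.0119

Each leg = 15.01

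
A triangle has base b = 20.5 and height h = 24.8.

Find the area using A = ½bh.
A = ½·b·h = ½·20.5·24.8 = ½·508.4 = 254.2

Area = 254.2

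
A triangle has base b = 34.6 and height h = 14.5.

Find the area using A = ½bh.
A = ½·b·h = ½·34.6·14.5 = ½·501.7 = 250.85

Area = 250.85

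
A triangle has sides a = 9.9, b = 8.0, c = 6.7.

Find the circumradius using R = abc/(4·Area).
First find the area with Heron's formula.
s = (9.9 + 8.0 + 6.7)/2 = 12.3
Area = √(s(s−a)(s−b)(s−c)) = √(12.3·2.4·4.3·5.6) ≈ √710.842 ≈ 26.6616
abc = 9.9·8.0·6.7 = 530.64
R = abc/(4·Area) ≈ 530.64/(4·26.6616) = 530.64/106.646 ≈ 4.97569

R = 4.976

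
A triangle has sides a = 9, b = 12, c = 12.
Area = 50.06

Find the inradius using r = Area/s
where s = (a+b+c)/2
s = (9 + 12 + 12)/2 = 33/2 = 16.5
r = Area/s = 50.06/16.5 ≈ 3.03394

r = 3.034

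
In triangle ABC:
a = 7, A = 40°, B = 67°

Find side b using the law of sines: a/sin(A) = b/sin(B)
a/sin(A) = b/sin(B)  ⇒  b = a·sin(B)/sin(A) = 7·sin(67°)/sin(40°)
sin(67°) ≈ 0.920505, sin(40°) ≈ 0.642788
b ≈ 7·0.920505/0.642788 ≈ 6.44353/0.642788 ≈ 10.0244

b = 10.02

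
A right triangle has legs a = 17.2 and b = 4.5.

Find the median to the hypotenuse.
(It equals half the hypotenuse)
Hypotenuse c = √(a² + b²) = √(295.84 + 20.25) = √316.09 ≈ 17.7789
Median to hypotenuse = c/2 ≈ 17.7789/2 ≈ 8.88946

Median = 8.889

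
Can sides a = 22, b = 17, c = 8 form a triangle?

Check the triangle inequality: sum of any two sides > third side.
a + b vs c: 22 + 17 = 39 > 8  ✓
a + c vs b: 22 + 8 = 30 > 17  ✓
b + c vs a: 17 + 8 = 25 > 22  ✓

Yes, triangle inequality satisfied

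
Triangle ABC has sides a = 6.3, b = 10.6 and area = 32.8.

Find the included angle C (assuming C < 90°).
Area = ½·a·b·sin(C)  ⇒  sin(C) = 2·Area/(a·b) = 2·32.8/(6.3·10.6) = 65.6/66.78 ≈ 0.98233
C = arcsin(0.98233) ≈ 79.2131° (taking the acute solution since C < 90°)

C = 79.21°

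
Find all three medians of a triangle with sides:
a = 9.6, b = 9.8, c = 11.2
Median formula: m_a = ½√(2b² + 2c² − a²) (and cyclically). a² = 92.16, b² = 96.04, c² = 125.44.
m_a = ½√(2·96.04 + 2·125.44 − 92.16) = ½√350.8 ≈ ½·18.7297 ≈ 9.36483
m_b = ½√(2·92.16 + 2·125.44 − 96.04) = ½√339.16 ≈ ½·18.4163 ≈ 9.20815
m_c = ½√(2·92.16 + 2·96.04 − 125.44) = ½√250.96 ≈ ½·15.8417 ≈ 7.92086

m_a = 9.365, m_b = 9.208, m_c = 7.921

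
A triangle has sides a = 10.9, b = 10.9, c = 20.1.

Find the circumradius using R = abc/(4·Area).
First find the area with Heron's formula.
s = (10.9 + 10.9 + 20.1)/2 = 20.95
Area = √(s(s−a)(s−b)(s−c)) = √(20.95·10.05·10.05·0.85) ≈ √1798.6 ≈ 42.4099
abc = 10.9·10.9·20.1 = 2388.081
R = abc/(4·Area) ≈ 2388.081/(4·42.4099) = 2388.081/169.64 ≈ 14.0774

R = 14.08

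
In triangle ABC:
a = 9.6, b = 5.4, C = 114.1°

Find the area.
Two sides and the included angle (SAS): A = ½·a·b·sin(C) = ½·9.6·5.4·sin(114.1°)
sin(114.1°) ≈ 0.912834
A ≈ ½·51.84·0.912834 = 25.92·0.912834 ≈ 23.6607

Area = 23.66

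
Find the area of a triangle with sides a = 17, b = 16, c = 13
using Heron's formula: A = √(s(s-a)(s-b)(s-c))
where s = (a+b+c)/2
s = (17 + 16 + 13)/2 = 46/2 = 23
s − a = 6, s − b = 7, s − c = 10
s(s−a)(s−b)(s−c) = 23·6·7·10 = 9660
Area = √9660 ≈ 98.2853

s = 23.0, Area = 98.29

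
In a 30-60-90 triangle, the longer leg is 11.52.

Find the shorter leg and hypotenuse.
In a 30-60-90 triangle the sides are in ratio 1 : √3 : 2, so short leg = long leg/√3 and hypotenuse = 2·(short leg).
Short leg = 11.52/√3 ≈ 11.52/1.73205 ≈ 6.65108
Hypotenuse = 2·6.65108 ≈ 13.3022

Short leg = 6.651, Hypotenuse = 13.3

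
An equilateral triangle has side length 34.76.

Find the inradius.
r = Area/s with s the semi-perimeter.
Area = (√3/4)·34.76² = (√3/4)·1208.2576 ≈ 0.433013·1208.2576 ≈ 523.191
s = 3·34.76/2 = 52.14
r ≈ 523.191/52.14 ≈ 10.0343
(Equivalently r = side/(2√3) = 34.76/3.4641 ≈ 10.0343.)

r = 10.03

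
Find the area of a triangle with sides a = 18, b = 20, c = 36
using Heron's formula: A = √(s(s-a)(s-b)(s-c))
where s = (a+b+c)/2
s = (18 + 20 + 36)/2 = 74/2 = 37
s − a = 19, s − b = 17, s − c = 1
s(s−a)(s−b)(s−c) = 37·19·17·1 = 11951
Area = √11951 ≈ 109.321

s = 37.0, Area = 109.3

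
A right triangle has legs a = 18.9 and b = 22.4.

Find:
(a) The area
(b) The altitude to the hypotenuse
(a) The legs are perpendicular, so Area = ½·a·b = ½·18.9·22.4 = ½·423.36 = 211.68
(b) Hypotenuse c = √(a² + b²) = √(357.21 + 501.76) = √858.97 ≈ 29.3082
    Area = ½·c·h_c  ⇒  h_c = 2·Area/c = 423.36/29.3082 ≈ 14.4451

Area = 211.68, h_c = 14.45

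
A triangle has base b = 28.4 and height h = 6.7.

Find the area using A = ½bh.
A = ½·b·h = ½·28.4·6.7 = ½·190.28 = 95.14

Area = 95.14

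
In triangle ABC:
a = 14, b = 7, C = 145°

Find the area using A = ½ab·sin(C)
A = ½·a·b·sin(C) = ½·14·7·sin(145°)
sin(145°) ≈ 0.573576
A ≈ ½·98·0.573576 = 49·0.573576 ≈ 28.1052

Area = 28.11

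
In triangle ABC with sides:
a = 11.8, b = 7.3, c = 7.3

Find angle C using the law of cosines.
c² = a² + b² − 2ab·cos(C)  ⇒  cos(C) = (a² + b² − c²)/(2ab)
cos(C) = (11.8² + 7.3² − 7.3²)/(2·11.8·7.3) = (139.24 + 53.29 − 53.29)/172.28 = 139.24/172.28 ≈ 0.808219
C = arccos(0.808219) ≈ 36.0777°

C = 36.08°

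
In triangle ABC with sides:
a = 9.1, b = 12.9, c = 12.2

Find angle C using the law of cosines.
c² = a² + b² − 2ab·cos(C)  ⇒  cos(C) = (a² + b² − c²)/(2ab)
cos(C) = (9.1² + 12.9² − 12.2²)/(2·9.1·12.9) = (82.81 + 166.41 − 148.84)/234.78 = 100.38/234.78 ≈ 0.427549
C = arccos(0.427549) ≈ 64.6879°

C = 64.69°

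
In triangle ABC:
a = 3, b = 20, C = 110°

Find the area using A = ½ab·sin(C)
A = ½·a·b·sin(C) = ½·3·20·sin(110°)
sin(110°) ≈ 0.939693
A ≈ ½·60·0.939693 = 30·0.939693 ≈ 28.1908

Area = 28.19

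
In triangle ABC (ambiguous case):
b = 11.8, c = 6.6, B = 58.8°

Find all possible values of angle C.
b/sin(B) = c/sin(C)  ⇒  sin(C) = c·sin(B)/b = 6.6·sin(58.8°)/11.8
sin(58.8°) ≈ 0.855364
sin(C) ≈ 6.6·0.855364/11.8 ≈ 5.6454/11.8 ≈ 0.478424
Candidate 1: C₁ = arcsin(0.478424) ≈ 28.5825°  →  A = 180° − 58.8° − 28.5825° ≈ 92.6175° > 0, valid
Candidate 2: C₂ = 180° − C₁ ≈ 151.417°  →  A = 180° − 58.8° − 151.417° ≈ -30.2175° ≤ 0, not a valid triangle

C = 28.58° (one solution)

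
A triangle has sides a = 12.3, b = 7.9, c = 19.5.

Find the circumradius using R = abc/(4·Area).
First find the area with Heron's formula.
s = (12.3 + 7.9 + 19.5)/2 = 19.85
Area = √(s(s−a)(s−b)(s−c)) = √(19.85·7.55·11.95·0.35) ≈ √626.821 ≈ 25.0364
abc = 12.3·7.9·19.5 = 1894.815
R = abc/(4·Area) ≈ 1894.815/(4·25.0364) = 1894.815/100.146 ≈ 18.9206

R = 18.92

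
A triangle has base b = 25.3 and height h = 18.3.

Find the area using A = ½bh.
A = ½·b·h = ½·25.3·18.3 = ½·462.99 = 231.495

Area = 231.495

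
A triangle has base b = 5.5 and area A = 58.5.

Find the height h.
A = ½·b·h  ⇒  h = 2A/b = 2·58.5/5.5 = 117/5.5 ≈ 21.2727

h = 21.27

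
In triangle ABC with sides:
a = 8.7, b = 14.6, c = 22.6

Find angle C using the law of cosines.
c² = a² + b² − 2ab·cos(C)  ⇒  cos(C) = (a² + b² − c²)/(2ab)
cos(C) = (8.7² + 14.6² − 22.6²)/(2·8.7·14.6) = (75.69 + 213.16 − 510.76)/254.04 = -221.91/254.04 ≈ -0.873524
C = arccos(-0.873524) ≈ 150.871°

C = 150.9°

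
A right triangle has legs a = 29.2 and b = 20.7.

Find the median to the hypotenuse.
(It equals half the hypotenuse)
Hypotenuse c = √(a² + b²) = √(852.64 + 428.49) = √1281.13 ≈ 35.7929
Median to hypotenuse = c/2 ≈ 35.7929/2 ≈ 17.8964

Median = 17.9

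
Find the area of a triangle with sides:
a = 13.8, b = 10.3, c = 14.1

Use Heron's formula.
s = (13.8 + 10.3 + 14.1)/2 = 38.2/2 = 19.1
s − a = 5.3, s − b = 8.8, s − c = 5
s(s−a)(s−b)(s−c) = 19.1·5.3·8.8·5 ≈ 4454.12
Area = √4454.12 ≈ 66.7392

Area = 66.74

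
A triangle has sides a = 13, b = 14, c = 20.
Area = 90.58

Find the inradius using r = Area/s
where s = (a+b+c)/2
s = (13 + 14 + 20)/2 = 47/2 = 23.5
r = Area/s = 90.58/23.5 ≈ 3.85447

r = 3.854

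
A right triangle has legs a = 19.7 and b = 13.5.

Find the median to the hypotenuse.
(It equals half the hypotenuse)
Hypotenuse c = √(a² + b²) = √(388.09 + 182.25) = √570.34 ≈ 23.8818
Median to hypotenuse = c/2 ≈ 23.8818/2 ≈ 11.9409

Median = 11.94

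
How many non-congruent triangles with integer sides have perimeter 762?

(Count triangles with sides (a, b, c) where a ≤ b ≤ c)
Let a ≤ b ≤ c with a + b + c = 762. The only binding inequality is a + b > c, i.e. 762 − c > c, so c < 762/2; and c ≥ 762/3 since c is the largest side.
So 254 ≤ c ≤ 380. For each c, b runs from ⌈(762 − c)/2⌉ up to c (then a = 762 − b − c satisfies 1 ≤ a ≤ b automatically), giving c − ⌈(762 − c)/2⌉ + 1 choices.
Summing over c: 1 + 2 + 4 + 5 + … + 188 + 190  (127 terms, c = 254, …, 380) = 12097
Check (closed form: nearest integer to p²/48 for even p, (p+3)²/48 for odd p): 762²/48 = 580644/48 ≈ 12096.75 → 12097

12097 triangles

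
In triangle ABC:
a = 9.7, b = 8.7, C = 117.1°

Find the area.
Two sides and the included angle (SAS): A = ½·a·b·sin(C) = ½·9.7·8.7·sin(117.1°)
sin(117.1°) ≈ 0.890213
A ≈ ½·84.39·0.890213 = 42.195·0.890213 ≈ 37.5625

Area = 37.56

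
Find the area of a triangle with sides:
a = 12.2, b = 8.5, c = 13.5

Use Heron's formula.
s = (12.2 + 8.5 + 13.5)/2 = 34.2/2 = 17.1
s − a = 4.9, s − b = 8.6, s − c = 3.6
s(s−a)(s−b)(s−c) = 17.1·4.9·8.6·3.6 ≈ 2594.14
Area = √2594.14 ≈ 50.9327

Area = 50.93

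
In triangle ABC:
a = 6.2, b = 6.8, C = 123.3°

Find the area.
Two sides and the included angle (SAS): A = ½·a·b·sin(C) = ½·6.2·6.8·sin(123.3°)
sin(123.3°) ≈ 0.835807
A ≈ ½·42.16·0.835807 = 21.08·0.835807 ≈ 17.6188

Area = 17.62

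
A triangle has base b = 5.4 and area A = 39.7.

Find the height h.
A = ½·b·h  ⇒  h = 2A/b = 2·39.7/5.4 = 79.4/5.4 ≈ 14.7037

h = 14.7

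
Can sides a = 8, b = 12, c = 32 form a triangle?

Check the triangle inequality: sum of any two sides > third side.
a + b vs c: 8 + 12 = 20 ≤ 32  ✗
a + c vs b: 8 + 32 = 40 > 12  ✓
b + c vs a: 12 + 32 = 44 > 8  ✓

No: 8 + 12 = 20 is not > 32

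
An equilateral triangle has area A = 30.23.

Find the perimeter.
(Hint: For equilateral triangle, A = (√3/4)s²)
A = (√3/4)s²  ⇒  s² = 4A/√3 = 4·30.23/√3 = 120.92/1.73205 ≈ 69.8132
s ≈ √69.8132 ≈ 8.35543
Perimeter = 3s ≈ 3·8.35543 ≈ 25.0663

Perimeter = 25.07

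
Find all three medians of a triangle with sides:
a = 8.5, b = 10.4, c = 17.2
Median formula: m_a = ½√(2b² + 2c² − a²) (and cyclically). a² = 72.25, b² = 108.16, c² = 295.84.
m_a = ½√(2·108.16 + 2·295.84 − 72.25) = ½√735.75 ≈ ½·27.1247 ≈ 13.5624
m_b = ½√(2·72.25 + 2·295.84 − 108.16) = ½√628.02 ≈ ½·25.0603 ≈ 12.5302
m_c = ½√(2·72.25 + 2·108.16 − 295.84) = ½√64.98 ≈ ½·8.06102 ≈ 4.03051

m_a = 13.56, m_b = 12.53, m_c = 4.031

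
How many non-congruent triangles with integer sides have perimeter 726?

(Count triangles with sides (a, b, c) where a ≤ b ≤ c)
Let a ≤ b ≤ c with a + b + c = 726. The only binding inequality is a + b > c, i.e. 726 − c > c, so c < 726/2; and c ≥ 726/3 since c is the largest side.
So 242 ≤ c ≤ 362. For each c, b runs from ⌈(726 − c)/2⌉ up to c (then a = 726 − b − c satisfies 1 ≤ a ≤ b automatically), giving c − ⌈(726 − c)/2⌉ + 1 choices.
Summing over c: 1 + 2 + 4 + 5 + … + 179 + 181  (121 terms, c = 242, …, 362) = 10981
Check (closed form: nearest integer to p²/48 for even p, (p+3)²/48 for odd p): 726²/48 = 527076/48 ≈ 10980.75 → 10981

10981 triangles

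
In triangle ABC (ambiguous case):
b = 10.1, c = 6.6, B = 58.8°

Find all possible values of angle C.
b/sin(B) = c/sin(C)  ⇒  sin(C) = c·sin(B)/b = 6.6·sin(58.8°)/10.1
sin(58.8°) ≈ 0.855364
sin(C) ≈ 6.6·0.855364/10.1 ≈ 5.6454/10.1 ≈ 0.558951
Candidate 1: C₁ = arcsin(0.558951) ≈ 33.9833°  →  A = 180° − 58.8° − 33.9833° ≈ 87.2167° > 0, valid
Candidate 2: C₂ = 180° − C₁ ≈ 146.017°  →  A = 180° − 58.8° − 146.017° ≈ -24.8167° ≤ 0, not a valid triangle

C = 33.98° (one solution)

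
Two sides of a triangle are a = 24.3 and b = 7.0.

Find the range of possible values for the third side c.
Triangle inequality: |a − b| < c < a + b
|a − b| = |24.3 − 7.0| = 17.3
a + b = 24.3 + 7.0 = 31.3

17.3 < c < 31.3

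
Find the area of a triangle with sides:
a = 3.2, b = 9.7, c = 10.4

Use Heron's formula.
s = (3.2 + 9.7 + 10.4)/2 = 23.3/2 = 11.65
s − a = 8.45, s − b = 1.95, s − c = 1.25
s(s−a)(s−b)(s−c) = 11.65·8.45·1.95·1.25 ≈ 239.954
Area = √239.954 ≈ 15.4904

Area = 15.49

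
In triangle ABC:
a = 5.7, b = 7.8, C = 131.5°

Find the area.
Two sides and the included angle (SAS): A = ½·a·b·sin(C) = ½·5.7·7.8·sin(131.5°)
sin(131.5°) ≈ 0.748956
A ≈ ½·44.46·0.748956 = 22.23·0.748956 ≈ 16.6493

Area = 16.65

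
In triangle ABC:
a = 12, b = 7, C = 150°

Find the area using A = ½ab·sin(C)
A = ½·a·b·sin(C) = ½·12·7·sin(150°)
sin(150°) ≈ 0.5
A ≈ ½·84·0.5 = 42·0.5 ≈ 21

Area = 21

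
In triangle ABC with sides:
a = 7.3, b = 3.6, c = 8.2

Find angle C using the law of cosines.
c² = a² + b² − 2ab·cos(C)  ⇒  cos(C) = (a² + b² − c²)/(2ab)
cos(C) = (7.3² + 3.6² − 8.2²)/(2·7.3·3.6) = (53.29 + 12.96 − 67.24)/52.56 = -0.99/52.56 ≈ -0.0188356
C = arccos(-0.0188356) ≈ 91.0793°

C = 91.08°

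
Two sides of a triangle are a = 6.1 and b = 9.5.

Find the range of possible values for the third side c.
Triangle inequality: |a − b| < c < a + b
|a − b| = |6.1 − 9.5| = 3.4
a + b = 6.1 + 9.5 = 15.6

3.4 < c < 15.6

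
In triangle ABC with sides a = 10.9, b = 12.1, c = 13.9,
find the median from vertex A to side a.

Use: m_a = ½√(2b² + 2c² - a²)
m_a = ½√(2·12.1² + 2·13.9² − 10.9²) = ½√(2·146.41 + 2·193.21 − 118.81) = ½√(292.82 + 386.42 − 118.81) = ½√560.43
√560.43 ≈ 23.6734, so m_a ≈ 11.8367

m_a = 11.84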